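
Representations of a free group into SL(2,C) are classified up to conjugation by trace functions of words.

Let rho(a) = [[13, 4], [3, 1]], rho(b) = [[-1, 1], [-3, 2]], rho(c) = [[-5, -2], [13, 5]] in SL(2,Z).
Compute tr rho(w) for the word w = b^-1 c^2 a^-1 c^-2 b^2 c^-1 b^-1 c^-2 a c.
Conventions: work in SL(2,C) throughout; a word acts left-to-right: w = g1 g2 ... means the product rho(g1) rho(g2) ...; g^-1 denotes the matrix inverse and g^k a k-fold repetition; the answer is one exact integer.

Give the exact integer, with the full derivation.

28173

rho(b^-1) = [[2, -1], [3, -1]]
... * rho(c) = [[-5, -2], [13, 5]]  ->  [[-23, -9], [-28, -11]]
... * rho(c) = [[-5, -2], [13, 5]]  ->  [[-2, 1], [-3, 1]]
... * rho(a^-1) = [[1, -4], [-3, 13]]  ->  [[-5, 21], [-6, 25]]
... * rho(c^-1) = [[5, 2], [-13, -5]]  ->  [[-298, -115], [-355, -137]]
... * rho(c^-1) = [[5, 2], [-13, -5]]  ->  [[5, -21], [6, -25]]
... * rho(b) = [[-1, 1], [-3, 2]]  ->  [[58, -37], [69, -44]]
... * rho(b) = [[-1, 1], [-3, 2]]  ->  [[53, -16], [63, -19]]
... * rho(c^-1) = [[5, 2], [-13, -5]]  ->  [[473, 186], [562, 221]]
... * rho(b^-1) = [[2, -1], [3, -1]]  ->  [[1504, -659], [1787, -783]]
... * rho(c^-1) = [[5, 2], [-13, -5]]  ->  [[16087, 6303], [19114, 7489]]
... * rho(c^-1) = [[5, 2], [-13, -5]]  ->  [[-1504, 659], [-1787, 783]]
... * rho(a) = [[13, 4], [3, 1]]  ->  [[-17575, -5357], [-20882, -6365]]
... * rho(c) = [[-5, -2], [13, 5]]  ->  [[18234, 8365], [21665, 9939]]
tr = 18234 + 9939 = 28173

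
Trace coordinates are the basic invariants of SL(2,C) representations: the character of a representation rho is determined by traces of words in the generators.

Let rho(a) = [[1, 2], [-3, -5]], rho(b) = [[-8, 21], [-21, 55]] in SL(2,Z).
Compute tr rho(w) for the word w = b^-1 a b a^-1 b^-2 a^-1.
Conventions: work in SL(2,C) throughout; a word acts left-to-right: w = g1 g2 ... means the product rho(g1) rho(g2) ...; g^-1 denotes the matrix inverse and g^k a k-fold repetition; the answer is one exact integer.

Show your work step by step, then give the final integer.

rho(b^-1) = [[55, -21], [21, -8]]
... * rho(a) = [[1, 2], [-3, -5]]  ->  [[118, 215], [45, 82]]
... * rho(b) = [[-8, 21], [-21, 55]]  ->  [[-5459, 14303], [-2082, 5455]]
... * rho(a^-1) = [[-5, -2], [3, 1]]  ->  [[70204, 25221], [26775, 9619]]
... * rho(b^-1) = [[55, -21], [21, -8]]  ->  [[4390861, -1676052], [1674624, -639227]]
... * rho(b^-1) = [[55, -21], [21, -8]]  ->  [[206300263, -78799665], [78680553, -30053288]]
... * rho(a^-1) = [[-5, -2], [3, 1]]  ->  [[-1267900310, -491400191], [-483562629, -187414394]]
tr = -1267900310 + -187414394 = -1455314704

-1455314704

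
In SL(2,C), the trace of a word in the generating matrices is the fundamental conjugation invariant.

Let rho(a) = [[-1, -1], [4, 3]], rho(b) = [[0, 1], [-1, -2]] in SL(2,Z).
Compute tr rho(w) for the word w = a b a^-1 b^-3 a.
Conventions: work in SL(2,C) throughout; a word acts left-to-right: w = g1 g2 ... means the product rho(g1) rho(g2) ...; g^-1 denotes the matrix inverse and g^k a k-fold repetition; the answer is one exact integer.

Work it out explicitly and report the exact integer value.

10

rho(a) = [[-1, -1], [4, 3]]
... * rho(b) = [[0, 1], [-1, -2]]  ->  [[1, 1], [-3, -2]]
... * rho(a^-1) = [[3, 1], [-4, -1]]  ->  [[-1, 0], [-1, -1]]
... * rho(b^-1) = [[-2, -1], [1, 0]]  ->  [[2, 1], [1, 1]]
... * rho(b^-1) = [[-2, -1], [1, 0]]  ->  [[-3, -2], [-1, -1]]
... * rho(b^-1) = [[-2, -1], [1, 0]]  ->  [[4, 3], [1, 1]]
... * rho(a) = [[-1, -1], [4, 3]]  ->  [[8, 5], [3, 2]]
tr = 8 + 2 = 10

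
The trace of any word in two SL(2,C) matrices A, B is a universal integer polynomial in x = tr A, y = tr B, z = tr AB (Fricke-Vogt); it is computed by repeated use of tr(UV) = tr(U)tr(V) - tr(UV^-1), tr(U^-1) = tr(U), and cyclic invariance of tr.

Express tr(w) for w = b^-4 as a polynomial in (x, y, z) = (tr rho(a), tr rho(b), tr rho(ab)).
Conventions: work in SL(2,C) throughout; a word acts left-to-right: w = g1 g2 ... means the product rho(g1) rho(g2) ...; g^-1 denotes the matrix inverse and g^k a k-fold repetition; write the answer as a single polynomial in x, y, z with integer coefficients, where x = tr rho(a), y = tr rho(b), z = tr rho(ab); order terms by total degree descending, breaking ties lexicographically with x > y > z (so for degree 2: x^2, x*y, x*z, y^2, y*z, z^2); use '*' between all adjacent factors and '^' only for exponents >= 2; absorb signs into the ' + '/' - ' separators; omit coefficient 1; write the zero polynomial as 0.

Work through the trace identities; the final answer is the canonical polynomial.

y^4 - 4*y^2 + 2

trace(b^-1) = trace(b) = y
trace(b^-2) = trace(b^-1)*trace(b) - trace(1) = y^2 - 2
trace(b^-3) = trace(b^-2)*trace(b) - trace(b^-1) = y^3 - 3*y
trace(b^-4) = trace(b^-3)*trace(b) - trace(b^-2) = y^4 - 4*y^2 + 2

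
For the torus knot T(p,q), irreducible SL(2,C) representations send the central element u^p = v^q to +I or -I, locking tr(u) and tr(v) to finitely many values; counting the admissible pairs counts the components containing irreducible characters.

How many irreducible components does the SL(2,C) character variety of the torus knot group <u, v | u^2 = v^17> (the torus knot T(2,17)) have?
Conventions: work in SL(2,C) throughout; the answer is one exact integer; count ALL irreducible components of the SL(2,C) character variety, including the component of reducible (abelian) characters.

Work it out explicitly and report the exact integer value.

For T(2,17): irreducibility forces the central element u^2 = v^17 to one of +I, -I.
This locks tr(u) to 2*cos(pi*alpha/2), alpha in 1..1, and tr(v) to 2*cos(pi*beta/17), beta in 1..16, on each component of irreducible characters.
u^2 = (-1)^alpha I and v^17 = (-1)^beta I must agree, so alpha and beta have equal parity.
Enumerate parity-matched pairs: 1*8 odd-odd plus 0*8 even-even gives 8.
components with irreducible characters: 8; plus the single component of reducible (abelian) characters: total 9.

9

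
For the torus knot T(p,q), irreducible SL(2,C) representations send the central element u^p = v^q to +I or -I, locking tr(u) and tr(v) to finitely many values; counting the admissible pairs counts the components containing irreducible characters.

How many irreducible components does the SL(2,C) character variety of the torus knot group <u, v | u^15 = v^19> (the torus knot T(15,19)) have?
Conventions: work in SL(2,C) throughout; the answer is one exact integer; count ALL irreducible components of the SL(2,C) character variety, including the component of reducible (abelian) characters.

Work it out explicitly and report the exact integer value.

127

For T(15,19): irreducibility forces the central element u^15 = v^19 to one of +I, -I.
So on each irreducible component the traces are pinned: tr(u) = 2*cos(pi*alpha/15) with 1 <= alpha <= 14, tr(v) = 2*cos(pi*beta/19) with 1 <= beta <= 18.
u^15 = (-1)^alpha I and v^19 = (-1)^beta I must agree, so alpha and beta have equal parity.
Enumerate parity-matched pairs: 7*9 odd-odd plus 7*9 even-even gives 126.
That is 126 components of irreducible characters, and with the reducible (abelian) component the total is 127.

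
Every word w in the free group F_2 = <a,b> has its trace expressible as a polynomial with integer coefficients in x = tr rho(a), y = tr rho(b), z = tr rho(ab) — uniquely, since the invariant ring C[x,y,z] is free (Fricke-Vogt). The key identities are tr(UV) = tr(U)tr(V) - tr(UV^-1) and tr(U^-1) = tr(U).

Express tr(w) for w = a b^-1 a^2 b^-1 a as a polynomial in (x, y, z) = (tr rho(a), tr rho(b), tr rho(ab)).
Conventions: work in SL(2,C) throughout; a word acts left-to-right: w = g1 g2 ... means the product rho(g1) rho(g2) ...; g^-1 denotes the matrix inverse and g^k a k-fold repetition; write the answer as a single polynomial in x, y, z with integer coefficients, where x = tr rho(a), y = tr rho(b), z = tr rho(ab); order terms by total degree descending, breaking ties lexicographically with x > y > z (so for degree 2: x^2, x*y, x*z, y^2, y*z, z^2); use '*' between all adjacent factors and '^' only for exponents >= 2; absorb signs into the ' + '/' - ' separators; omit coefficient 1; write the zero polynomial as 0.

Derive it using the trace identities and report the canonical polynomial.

x^4*y^2 - 2*x^3*y*z - 2*x^2*y^2 + x^2*z^2 + 2*x*y*z + y^2 - 2

trace(a^2) = trace(a) trace(a) - trace(1)   [square of a] = x^2 - 2
trace(a^3) = trace(a) trace(a^2) - trace(a)   [square of a] = x^3 - 3*x
trace(a^4) = trace(a) trace(a^3) - trace(a^2)   [square of a] = x^4 - 4*x^2 + 2
trace(a b a) = trace(a) trace(b a) - trace(b)   [square of a] = x*z - y
trace(a b a^2) = trace(a) trace(a b a) - trace(a b)   [square of a] = x^2*z - x*y - z
trace(a^4 b) = trace(a) trace(a b a^2) - trace(a b a)   [square of a] = x^3*z - x^2*y - 2*x*z + y
trace(a^2 b^-1 a^2) = trace(a^4) trace(b) - trace(a^4 b)   [inverse elimination on b] = x^4*y - x^3*z - 3*x^2*y + 2*x*z + y
trace(b a b a) = trace(b a) trace(b a) - trace(1)   [split at a repeated b] = z^2 - 2
trace(b a b) = trace(b) trace(a b) - trace(a)   [square of b] = y*z - x
trace(b a^2 b a) = trace(a) trace(b a b a) - trace(b a b)   [square of a] = x*z^2 - y*z - x
trace(b^2) = trace(b) trace(b) - trace(1)   [square of b] = y^2 - 2
trace(b a^2 b) = trace(a) trace(b^2 a) - trace(b^2)   [square of a] = x*y*z - x^2 - y^2 + 2
trace(a^2 b a^2 b) = trace(a) trace(b a^2 b a) - trace(b a^2 b)   [square of a] = x^2*z^2 - 2*x*y*z + y^2 - 2
trace(a^2 b^-1 a^2 b) = trace(a^2 b a^2) trace(b) - trace(a^2 b a^2 b)   [inverse elimination on b] = x^3*y*z - x^2*y^2 - x^2*z^2 + 2
trace(a b^-1 a^2 b^-1 a) = trace(a^2 b^-1 a^2) trace(b) - trace(a^2 b^-1 a^2 b)   [inverse elimination on b] = x^4*y^2 - 2*x^3*y*z - 2*x^2*y^2 + x^2*z^2 + 2*x*y*z + y^2 - 2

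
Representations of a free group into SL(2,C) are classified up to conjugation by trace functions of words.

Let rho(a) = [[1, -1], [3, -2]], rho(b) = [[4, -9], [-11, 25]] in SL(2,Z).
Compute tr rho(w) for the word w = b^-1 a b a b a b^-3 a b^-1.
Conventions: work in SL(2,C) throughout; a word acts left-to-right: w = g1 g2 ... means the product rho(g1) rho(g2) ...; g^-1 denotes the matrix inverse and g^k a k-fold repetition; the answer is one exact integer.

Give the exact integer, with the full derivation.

143970524797

rho(b^-1) = [[25, 9], [11, 4]]
... * rho(a) = [[1, -1], [3, -2]]  ->  [[52, -43], [23, -19]]
... * rho(b) = [[4, -9], [-11, 25]]  ->  [[681, -1543], [301, -682]]
... * rho(a) = [[1, -1], [3, -2]]  ->  [[-3948, 2405], [-1745, 1063]]
... * rho(b) = [[4, -9], [-11, 25]]  ->  [[-42247, 95657], [-18673, 42280]]
... * rho(a) = [[1, -1], [3, -2]]  ->  [[244724, -149067], [108167, -65887]]
... * rho(b^-1) = [[25, 9], [11, 4]]  ->  [[4478363, 1606248], [1979418, 709955]]
... * rho(b^-1) = [[25, 9], [11, 4]]  ->  [[129627803, 46730259], [57294955, 20654582]]
... * rho(b^-1) = [[25, 9], [11, 4]]  ->  [[3754727924, 1353571263], [1659574277, 598272923]]
... * rho(a) = [[1, -1], [3, -2]]  ->  [[7815441713, -6461870450], [3454393046, -2856120123]]
... * rho(b^-1) = [[25, 9], [11, 4]]  ->  [[124305467875, 44491493617], [54942504797, 19665056922]]
tr = 124305467875 + 19665056922 = 143970524797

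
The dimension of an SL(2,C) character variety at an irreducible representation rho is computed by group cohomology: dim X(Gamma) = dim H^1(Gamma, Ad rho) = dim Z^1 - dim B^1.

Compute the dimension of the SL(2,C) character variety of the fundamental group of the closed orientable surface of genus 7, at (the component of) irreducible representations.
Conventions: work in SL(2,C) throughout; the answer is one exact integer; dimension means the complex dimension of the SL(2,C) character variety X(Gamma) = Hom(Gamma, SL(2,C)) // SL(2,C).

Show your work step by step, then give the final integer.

The genus-7 surface group: 2g = 14 generators, one relator prod [a_i, b_i].
Unconstrained cocycle data is one sl_2 vector per generator (42 dimensions), cut by the relator condition d_2(z) = 0.
H^2 = coker(d_2) is dual to H^0 = 0 at irreducible rho (Poincare duality), so d_2 is onto: dim Z^1 = 39.
Coboundaries contribute dim B^1 = 3 (injective at irreducible rho).
Hence dim X = 39 - 3 = 36.

36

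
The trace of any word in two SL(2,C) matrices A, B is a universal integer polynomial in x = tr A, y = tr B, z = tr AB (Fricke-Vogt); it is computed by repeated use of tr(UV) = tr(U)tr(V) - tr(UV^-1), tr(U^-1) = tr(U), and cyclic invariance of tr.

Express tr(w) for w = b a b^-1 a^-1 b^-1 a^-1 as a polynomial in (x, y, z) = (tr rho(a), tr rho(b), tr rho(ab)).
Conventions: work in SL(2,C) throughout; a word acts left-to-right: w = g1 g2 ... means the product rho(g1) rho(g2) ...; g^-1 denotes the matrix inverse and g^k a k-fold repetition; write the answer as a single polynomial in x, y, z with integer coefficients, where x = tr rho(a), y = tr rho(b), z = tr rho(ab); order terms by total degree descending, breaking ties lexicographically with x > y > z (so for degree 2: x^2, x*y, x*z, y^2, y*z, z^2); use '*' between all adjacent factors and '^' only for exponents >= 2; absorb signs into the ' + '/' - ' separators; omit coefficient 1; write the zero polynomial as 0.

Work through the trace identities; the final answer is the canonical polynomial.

-x*y*z^2 + x^2*z + y^2*z + z^3 - 3*z

trace(a^-1) = trace(a) = x
reduce: trace(a b a) = trace(a) * trace(b a) - trace(b) = x*z - y
reduce: trace(b a b a) = trace(b a) * trace(b a) - trace(1) = z^2 - 2
reduce: trace(b a b) = trace(b) * trace(a b) - trace(a) = y*z - x
trace(a b a b a) = trace(a) * trace(b a b a) - trace(b a b) = x*z^2 - y*z - x
trace(a b a b a b) = trace(a b) * trace(a b a b) - trace(a^-1 b^-1) = z^3 - 3*z
reduce: trace(b^-1 a b a b a) = trace(a b a b a) * trace(b) - trace(a b a b a b) = x*y*z^2 - y^2*z - z^3 - x*y + 3*z
trace(b a b a^-1 b^-1 a) = trace(b^-1 a b a b) * trace(a) - trace(b^-1 a b a b a) = -x*y*z^2 + x^2*z + y^2*z + z^3 - 3*z
so trace(a^-1 b^-1 a^-1 b a b) = trace(b a b a^-1 b^-1) * trace(a) - trace(b a b a^-1 b^-1 a) = x*y*z^2 - x^2*z - y^2*z - z^3 + x*y + 3*z
trace(b a b^-1 a^-1 b^-1 a^-1) = trace(a^-1 b^-1 a^-1 b a) * trace(b) - trace(a^-1 b^-1 a^-1 b a b) = -x*y*z^2 + x^2*z + y^2*z + z^3 - 3*z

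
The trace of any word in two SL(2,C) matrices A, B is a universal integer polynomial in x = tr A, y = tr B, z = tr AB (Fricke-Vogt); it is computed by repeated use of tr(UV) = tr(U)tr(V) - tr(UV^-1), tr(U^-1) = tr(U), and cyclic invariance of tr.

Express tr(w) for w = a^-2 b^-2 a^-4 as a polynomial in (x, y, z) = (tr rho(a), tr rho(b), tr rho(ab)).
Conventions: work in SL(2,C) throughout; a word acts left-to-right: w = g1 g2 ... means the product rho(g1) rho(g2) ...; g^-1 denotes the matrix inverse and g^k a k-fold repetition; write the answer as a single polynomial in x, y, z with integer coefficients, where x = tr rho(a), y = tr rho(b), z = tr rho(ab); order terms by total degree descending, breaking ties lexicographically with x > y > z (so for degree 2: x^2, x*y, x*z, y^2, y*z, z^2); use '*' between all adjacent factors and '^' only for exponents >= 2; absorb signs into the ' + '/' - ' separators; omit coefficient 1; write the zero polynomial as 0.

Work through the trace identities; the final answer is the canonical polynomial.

trace(a^-1) = trace(a) = x
next, trace(a^-1 b) = trace(b) trace(a) - trace(b a) = x*y - z
trace(a^-1 b^-1) = trace(a^-1) trace(b) - trace(a^-1 b) = z
trace(a^-2 b^-1) = trace(a^-1 b^-1) trace(a) - trace(a^-1 b^-1 a) = x*z - y
next, trace(a^-1 b^-1 a^-2) = trace(a^-2 b^-1) trace(a) - trace(a^-2 b^-1 a) = x^2*z - x*y - z
trace(a^-1 b^-1 a^-3) = trace(a^-1 b^-1 a^-2) trace(a) - trace(a^-1 b^-1 a^-1) = x^3*z - x^2*y - 2*x*z + y
trace(a^-5 b^-1) = trace(a^-1 b^-1 a^-3) trace(a) - trace(a^-1 b^-1 a^-2) = x^4*z - x^3*y - 3*x^2*z + 2*x*y + z
trace(a^-2) = trace(a^-1) trace(a) - trace(1) = x^2 - 2
next, trace(a^-3) = trace(a^-2) trace(a) - trace(a^-1) = x^3 - 3*x
trace(a^-4) = trace(a^-3) trace(a) - trace(a^-2) = x^4 - 4*x^2 + 2
next, trace(a^-5) = trace(a^-4) trace(a) - trace(a^-3) = x^5 - 5*x^3 + 5*x
trace(a^-1 b^-2 a^-4) = trace(a^-5 b^-1) trace(b) - trace(a^-5) = x^4*y*z - x^5 - x^3*y^2 - 3*x^2*y*z + 5*x^3 + 2*x*y^2 + y*z - 5*x
next, trace(a^-2 b^-2 a^-1) = trace(a^-3 b^-1) trace(b) - trace(a^-3) = x^2*y*z - x^3 - x*y^2 - y*z + 3*x
trace(a^-2 b^-2) = trace(a^-2 b^-1) trace(b) - trace(a^-2) = x*y*z - x^2 - y^2 + 2
trace(a^-1 b^-2 a^-3) = trace(a^-2 b^-2 a^-1) trace(a) - trace(a^-2 b^-2) = x^3*y*z - x^4 - x^2*y^2 - 2*x*y*z + 4*x^2 + y^2 - 2
trace(a^-2 b^-2 a^-4) = trace(a^-1 b^-2 a^-4) trace(a) - trace(a^-1 b^-2 a^-3) = x^5*y*z - x^6 - x^4*y^2 - 4*x^3*y*z + 6*x^4 + 3*x^2*y^2 + 3*x*y*z - 9*x^2 - y^2 + 2

x^5*y*z - x^6 - x^4*y^2 - 4*x^3*y*z + 6*x^4 + 3*x^2*y^2 + 3*x*y*z - 9*x^2 - y^2 + 2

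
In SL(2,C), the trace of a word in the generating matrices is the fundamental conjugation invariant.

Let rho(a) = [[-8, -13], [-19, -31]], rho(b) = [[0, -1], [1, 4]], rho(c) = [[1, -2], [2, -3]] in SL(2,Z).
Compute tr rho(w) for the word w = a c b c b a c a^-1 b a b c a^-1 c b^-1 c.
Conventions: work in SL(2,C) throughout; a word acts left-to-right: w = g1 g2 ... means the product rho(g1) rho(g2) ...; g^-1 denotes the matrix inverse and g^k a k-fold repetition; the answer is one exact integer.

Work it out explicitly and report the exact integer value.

-5547146123436

rho(a) = [[-8, -13], [-19, -31]]
... * rho(c) = [[1, -2], [2, -3]]  ->  [[-34, 55], [-81, 131]]
... * rho(b) = [[0, -1], [1, 4]]  ->  [[55, 254], [131, 605]]
... * rho(c) = [[1, -2], [2, -3]]  ->  [[563, -872], [1341, -2077]]
... * rho(b) = [[0, -1], [1, 4]]  ->  [[-872, -4051], [-2077, -9649]]
... * rho(a) = [[-8, -13], [-19, -31]]  ->  [[83945, 136917], [199947, 326120]]
... * rho(c) = [[1, -2], [2, -3]]  ->  [[357779, -578641], [852187, -1378254]]
... * rho(a^-1) = [[-31, 13], [19, -8]]  ->  [[-22085328, 9280255], [-52604623, 22104463]]
... * rho(b) = [[0, -1], [1, 4]]  ->  [[9280255, 59206348], [22104463, 141022475]]
... * rho(a) = [[-8, -13], [-19, -31]]  ->  [[-1199162652, -1956040103], [-2856262729, -4659054744]]
... * rho(b) = [[0, -1], [1, 4]]  ->  [[-1956040103, -6624997760], [-4659054744, -15779956247]]
... * rho(c) = [[1, -2], [2, -3]]  ->  [[-15206035623, 23787073486], [-36218967238, 56657978229]]
... * rho(a^-1) = [[-31, 13], [19, -8]]  ->  [[923341500547, -387975050987], [2199289570729, -924110399926]]
... * rho(c) = [[1, -2], [2, -3]]  ->  [[147391398573, -682757848133], [351068770877, -1626247941680]]
... * rho(b^-1) = [[4, 1], [-1, 0]]  ->  [[1272323442425, 147391398573], [3030523025188, 351068770877]]
... * rho(c) = [[1, -2], [2, -3]]  ->  [[1567106239571, -2986821080569], [3732660566942, -7114252363007]]
tr = 1567106239571 + -7114252363007 = -5547146123436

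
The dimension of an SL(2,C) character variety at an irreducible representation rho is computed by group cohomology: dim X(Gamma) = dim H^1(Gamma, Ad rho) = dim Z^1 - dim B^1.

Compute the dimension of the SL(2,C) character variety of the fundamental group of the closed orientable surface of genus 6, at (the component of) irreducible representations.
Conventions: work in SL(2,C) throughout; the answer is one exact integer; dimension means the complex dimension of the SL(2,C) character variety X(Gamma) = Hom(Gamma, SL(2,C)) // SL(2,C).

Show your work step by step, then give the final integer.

The genus-6 surface group: 2g = 12 generators, one relator prod [a_i, b_i].
A cocycle assigns one sl_2 vector per generator subject to the relator condition d_2(z) = 0: dim of the unconstrained space is 3*2g = 36.
At an irreducible rho, H^2 = coker(d_2) vanishes (Poincare duality: H^2 is dual to H^0 = invariants = 0), so d_2 is surjective onto sl_2 and dim Z^1 = 36 - 3 = 33.
Coboundaries contribute dim B^1 = 3 (injective at irreducible rho).
dim X = dim H^1 = 33 - 3 = 30.

30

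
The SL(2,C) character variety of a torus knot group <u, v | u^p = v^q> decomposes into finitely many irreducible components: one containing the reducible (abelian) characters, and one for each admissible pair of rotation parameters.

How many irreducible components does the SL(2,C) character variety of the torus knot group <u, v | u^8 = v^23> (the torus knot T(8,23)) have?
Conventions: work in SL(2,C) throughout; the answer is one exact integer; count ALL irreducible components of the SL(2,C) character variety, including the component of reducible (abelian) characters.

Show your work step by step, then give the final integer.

In the torus knot group T(8,23), u^8 = v^23 is central, so an irreducible representation sends it to +I or -I (Schur).
So on each irreducible component the traces are pinned: tr(u) = 2*cos(pi*alpha/8) with 1 <= alpha <= 7, tr(v) = 2*cos(pi*beta/23) with 1 <= beta <= 22.
The two central values (-1)^alpha I and (-1)^beta I must be the same matrix, so alpha and beta share a parity.
count pairs: odd alpha (4 choices) x odd beta (11), plus even alpha (3) x even beta (11): 4*11 + 3*11 = 77.
That is 77 components of irreducible characters, and with the reducible (abelian) component the total is 78.

78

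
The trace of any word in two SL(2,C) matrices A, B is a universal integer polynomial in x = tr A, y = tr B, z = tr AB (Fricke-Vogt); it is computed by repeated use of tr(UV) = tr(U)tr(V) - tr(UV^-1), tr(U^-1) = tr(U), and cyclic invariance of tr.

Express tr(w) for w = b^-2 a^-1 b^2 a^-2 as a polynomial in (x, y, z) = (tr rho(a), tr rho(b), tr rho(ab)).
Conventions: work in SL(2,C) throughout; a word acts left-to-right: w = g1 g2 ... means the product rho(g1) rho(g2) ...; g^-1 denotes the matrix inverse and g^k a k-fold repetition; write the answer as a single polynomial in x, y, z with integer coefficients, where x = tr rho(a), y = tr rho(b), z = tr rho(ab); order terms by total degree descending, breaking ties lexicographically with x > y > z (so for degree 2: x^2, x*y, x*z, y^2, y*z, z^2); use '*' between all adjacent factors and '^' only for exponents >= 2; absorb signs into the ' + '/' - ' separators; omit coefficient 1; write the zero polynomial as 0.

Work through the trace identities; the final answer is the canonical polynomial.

x^2*y^3*z - x^3*y^2 - x*y^4 - x*y^2*z^2 + x^3 + 4*x*y^2 - 3*x

reduce: tr(b a^-1) = tr(b) tr(a) - tr(b a) = x*y - z
tr(b a^-2) = tr(b a^-1) tr(a) - tr(b) = x^2*y - x*z - y
tr(b^2) = tr(b) tr(b) - tr(1) = y^2 - 2
reduce: tr(b a b) = tr(b) tr(a b) - tr(a) = y*z - x
tr(b a b^2) = tr(b) tr(b a b) - tr(b a) = y^2*z - x*y - z
reduce: tr(a b a b) = tr(a b) tr(a b) - tr(1)   [split at repeated a] = z^2 - 2
reduce: tr(a b a) = tr(a) tr(b a) - tr(b) = x*z - y
tr(b a b^2 a) = tr(b) tr(a b a b) - tr(a b a) = y*z^2 - x*z - y
tr(a b^2 a^-1 b) = tr(b a b^2) tr(a) - tr(b a b^2 a) = x*y^2*z - x^2*y - y*z^2 + y
so tr(a^-1 b^-1 a b^2) = tr(a b^2 a^-1) tr(b) - tr(a b^2 a^-1 b) = -x*y^2*z + x^2*y + y^3 + y*z^2 - 3*y
so tr(b^2 a^-2 b^-1 a) = tr(a^-1 b^-1 a b^2) tr(a) - tr(a^-1 b^-1 a b^2 a) = -x^2*y^2*z + x^3*y + x*y^3 + x*y*z^2 - 3*x*y - z
so tr(b^-1 a^-1 b^2 a^-2) = tr(b^2 a^-2 b^-1) tr(a) - tr(b^2 a^-2 b^-1 a) = x^2*y^2*z - x*y^3 - x*y*z^2 - x^2*z + 2*x*y + z
tr(b^2 a^-1) = tr(b^2) tr(a) - tr(b^2 a) = x*y^2 - y*z - x
so tr(b^2 a^-2) = tr(b^2 a^-1) tr(a) - tr(b^2) = x^2*y^2 - x*y*z - x^2 - y^2 + 2
reduce: tr(a^-1 b^2 a^-2) = tr(b^2 a^-2) tr(a) - tr(b^2 a^-1) = x^3*y^2 - x^2*y*z - x^3 - 2*x*y^2 + y*z + 3*x
tr(b^-2 a^-1 b^2 a^-2) = tr(b^-1 a^-1 b^2 a^-2) tr(b) - tr(b^-1 a^-1 b^2 a^-2 b) = x^2*y^3*z - x^3*y^2 - x*y^4 - x*y^2*z^2 + x^3 + 4*x*y^2 - 3*x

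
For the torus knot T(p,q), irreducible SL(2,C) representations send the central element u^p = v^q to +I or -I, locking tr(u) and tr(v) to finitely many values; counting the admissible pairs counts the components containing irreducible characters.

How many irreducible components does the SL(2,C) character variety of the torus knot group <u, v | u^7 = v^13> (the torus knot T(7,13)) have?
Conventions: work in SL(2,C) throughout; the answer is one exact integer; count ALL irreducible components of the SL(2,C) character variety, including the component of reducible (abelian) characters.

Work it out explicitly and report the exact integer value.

37

In the torus knot group T(7,13), u^7 = v^13 is central, so an irreducible representation sends it to +I or -I (Schur).
This locks tr(u) to 2*cos(pi*alpha/7), alpha in 1..6, and tr(v) to 2*cos(pi*beta/13), beta in 1..12, on each component of irreducible characters.
u^7 = (-1)^alpha I and v^13 = (-1)^beta I must agree, so alpha and beta have equal parity.
Enumerate parity-matched pairs: 3*6 odd-odd plus 3*6 even-even gives 36.
Total: 36 irreducible-character components + 1 reducible (abelian) component = 37.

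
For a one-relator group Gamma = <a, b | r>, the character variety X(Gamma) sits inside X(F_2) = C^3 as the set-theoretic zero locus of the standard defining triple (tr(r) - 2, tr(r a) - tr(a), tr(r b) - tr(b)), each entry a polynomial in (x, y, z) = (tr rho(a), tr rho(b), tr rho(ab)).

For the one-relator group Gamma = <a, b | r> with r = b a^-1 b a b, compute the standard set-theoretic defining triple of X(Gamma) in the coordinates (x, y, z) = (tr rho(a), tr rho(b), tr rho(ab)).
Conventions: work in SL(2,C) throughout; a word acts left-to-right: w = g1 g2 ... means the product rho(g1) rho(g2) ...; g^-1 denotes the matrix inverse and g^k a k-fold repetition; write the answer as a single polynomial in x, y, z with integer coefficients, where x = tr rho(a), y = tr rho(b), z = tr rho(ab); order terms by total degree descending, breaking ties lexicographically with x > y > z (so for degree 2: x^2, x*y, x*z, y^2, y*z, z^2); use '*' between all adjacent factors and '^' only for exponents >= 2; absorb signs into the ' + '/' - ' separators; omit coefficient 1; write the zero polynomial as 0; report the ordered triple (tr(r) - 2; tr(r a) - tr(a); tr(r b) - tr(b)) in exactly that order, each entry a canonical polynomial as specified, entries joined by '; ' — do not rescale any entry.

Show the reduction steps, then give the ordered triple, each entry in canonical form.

trace(a b^2) = trace(b)*trace(a b) - trace(a)   [square of b] = y*z - x
trace(b a b^2) = trace(b)*trace(a b^2) - trace(a b)   [square of b] = y^2*z - x*y - z
so trace(a b a b) = trace(b a)*trace(b a) - trace(1)   [split at a repeated b] = z^2 - 2
trace(a b a) = trace(a)*trace(b a) - trace(b)   [square of a] = x*z - y
so trace(b a b^2 a) = trace(b)*trace(a b a b) - trace(a b a)   [square of b] = y*z^2 - x*z - y
so trace(b a^-1 b a b) = trace(b a b^2)*trace(a) - trace(b a b^2 a)   [inverse elimination on a] = x*y^2*z - x^2*y - y*z^2 + y
trace(b a b a b a) = trace(b a)*trace(b a b a) - trace(b^-1 a^-1)   [split at a repeated b] = z^3 - 3*z
so trace(b a^-1 b a b a) = trace(b a b a b)*trace(a) - trace(b a b a b a)   [inverse elimination on a] = x*y*z^2 - x^2*z - z^3 - x*y + 3*z
trace(b a b^3) = trace(b)*trace(b^2 a b) - trace(b^2 a)  (reduce the b square) = y^3*z - x*y^2 - 2*y*z + x
trace(b a b^3 a) = trace(b)*trace(a b a b^2) - trace(a b a b)  (reduce the b square) = y^2*z^2 - x*y*z - y^2 - z^2 + 2
trace(b a^-1 b a b^2) = trace(b a b^3)*trace(a) - trace(b a b^3 a)  (eliminate a^-1) = x*y^3*z - x^2*y^2 - y^2*z^2 - x*y*z + x^2 + y^2 + z^2 - 2
assemble the triple (trace(r) - 2; trace(r a) - x; trace(r b) - y)

x*y^2*z - x^2*y - y*z^2 + y - 2; x*y*z^2 - x^2*z - z^3 - x*y - x + 3*z; x*y^3*z - x^2*y^2 - y^2*z^2 - x*y*z + x^2 + y^2 + z^2 - y - 2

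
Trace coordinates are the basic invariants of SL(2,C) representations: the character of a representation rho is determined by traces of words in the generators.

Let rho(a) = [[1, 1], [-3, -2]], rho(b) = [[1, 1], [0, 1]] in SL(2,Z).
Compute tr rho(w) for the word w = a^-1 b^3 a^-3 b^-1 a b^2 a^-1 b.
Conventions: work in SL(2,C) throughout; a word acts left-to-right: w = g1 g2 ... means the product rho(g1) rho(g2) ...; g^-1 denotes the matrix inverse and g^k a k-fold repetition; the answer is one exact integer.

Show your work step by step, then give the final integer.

-58

rho(a^-1) = [[-2, -1], [3, 1]]
... * rho(b) = [[1, 1], [0, 1]]  ->  [[-2, -3], [3, 4]]
... * rho(b) = [[1, 1], [0, 1]]  ->  [[-2, -5], [3, 7]]
... * rho(b) = [[1, 1], [0, 1]]  ->  [[-2, -7], [3, 10]]
... * rho(a^-1) = [[-2, -1], [3, 1]]  ->  [[-17, -5], [24, 7]]
... * rho(a^-1) = [[-2, -1], [3, 1]]  ->  [[19, 12], [-27, -17]]
... * rho(a^-1) = [[-2, -1], [3, 1]]  ->  [[-2, -7], [3, 10]]
... * rho(b^-1) = [[1, -1], [0, 1]]  ->  [[-2, -5], [3, 7]]
... * rho(a) = [[1, 1], [-3, -2]]  ->  [[13, 8], [-18, -11]]
... * rho(b) = [[1, 1], [0, 1]]  ->  [[13, 21], [-18, -29]]
... * rho(b) = [[1, 1], [0, 1]]  ->  [[13, 34], [-18, -47]]
... * rho(a^-1) = [[-2, -1], [3, 1]]  ->  [[76, 21], [-105, -29]]
... * rho(b) = [[1, 1], [0, 1]]  ->  [[76, 97], [-105, -134]]
tr = 76 + -134 = -58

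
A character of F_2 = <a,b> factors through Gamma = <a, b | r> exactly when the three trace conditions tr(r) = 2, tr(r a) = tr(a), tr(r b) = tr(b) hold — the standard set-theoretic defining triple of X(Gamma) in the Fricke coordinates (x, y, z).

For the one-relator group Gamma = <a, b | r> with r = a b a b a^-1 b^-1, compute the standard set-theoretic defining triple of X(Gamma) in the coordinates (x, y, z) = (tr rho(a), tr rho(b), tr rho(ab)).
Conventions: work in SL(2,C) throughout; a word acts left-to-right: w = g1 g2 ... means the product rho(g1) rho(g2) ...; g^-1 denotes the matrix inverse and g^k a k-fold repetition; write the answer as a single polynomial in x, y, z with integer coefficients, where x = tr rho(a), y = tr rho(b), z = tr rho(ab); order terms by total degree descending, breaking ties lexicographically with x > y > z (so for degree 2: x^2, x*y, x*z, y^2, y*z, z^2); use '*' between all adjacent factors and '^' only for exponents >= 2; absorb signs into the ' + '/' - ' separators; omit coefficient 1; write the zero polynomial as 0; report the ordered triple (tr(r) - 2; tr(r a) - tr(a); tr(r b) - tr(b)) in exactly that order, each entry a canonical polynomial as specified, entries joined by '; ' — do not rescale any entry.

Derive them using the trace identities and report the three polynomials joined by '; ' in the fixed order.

-x*y*z^2 + x^2*z + y^2*z + z^3 - 3*z - 2; -x^2*y*z^2 + x^3*z + x*y^2*z + x*z^3 - 3*x*z - x - y; y*z - x - y

and tr(a b a) = tr(a) * tr(b a) - tr(b) = x*z - y
and tr(b a b a) = tr(b a) * tr(b a) - tr(1) = z^2 - 2
next, tr(b a b) = tr(b) * tr(a b) - tr(a) = y*z - x
tr(a b a b a) = tr(a) * tr(b a b a) - tr(b a b) = x*z^2 - y*z - x
tr(a b a b a b) = tr(a b a b) * tr(a b) - tr(b a) = z^3 - 3*z
tr(b^-1 a b a b a) = tr(a b a b a) * tr(b) - tr(a b a b a b) = x*y*z^2 - y^2*z - z^3 - x*y + 3*z
next, tr(a b a b a^-1 b^-1) = tr(b^-1 a b a b) * tr(a) - tr(b^-1 a b a b a) = -x*y*z^2 + x^2*z + y^2*z + z^3 - 3*z
next, tr(b a b^2 a) = tr(b) * tr(a b a b) - tr(a b a)   [square of b] = y*z^2 - x*z - y
tr(b a b^2) = tr(b) * tr(a b^2) - tr(a b)   [square of b] = y^2*z - x*y - z
and tr(b a^2 b a b) = tr(a) * tr(b a b^2 a) - tr(b a b^2)   [square of a] = x*y*z^2 - x^2*z - y^2*z + z
next, tr(b a^2 b a b a) = tr(a) * tr(b a b a b a) - tr(b a b a b)   [square of a] = x*z^3 - y*z^2 - 2*x*z + y
tr(a^2 b a b a^-1 b) = tr(b a^2 b a b) * tr(a) - tr(b a^2 b a b a)   [inverse elimination on a] = x^2*y*z^2 - x^3*z - x*y^2*z - x*z^3 + y*z^2 + 3*x*z - y
next, tr(a b a b a^-1 b^-1 a) = tr(a^2 b a b a^-1) * tr(b) - tr(a^2 b a b a^-1 b)   [inverse elimination on b] = -x^2*y*z^2 + x^3*z + x*y^2*z + x*z^3 - 3*x*z - y
assemble the triple (tr(r) - 2; tr(r a) - x; tr(r b) - y)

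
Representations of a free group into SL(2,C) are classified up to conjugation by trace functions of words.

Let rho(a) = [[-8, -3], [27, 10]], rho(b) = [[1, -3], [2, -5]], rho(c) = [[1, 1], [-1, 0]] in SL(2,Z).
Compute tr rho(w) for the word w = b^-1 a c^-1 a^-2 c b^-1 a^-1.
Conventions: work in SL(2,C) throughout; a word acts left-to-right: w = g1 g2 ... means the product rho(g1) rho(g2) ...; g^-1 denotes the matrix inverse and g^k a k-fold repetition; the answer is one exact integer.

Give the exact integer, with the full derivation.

rho(b^-1) = [[-5, 3], [-2, 1]]
... * rho(a) = [[-8, -3], [27, 10]]  ->  [[121, 45], [43, 16]]
... * rho(c^-1) = [[0, -1], [1, 1]]  ->  [[45, -76], [16, -27]]
... * rho(a^-1) = [[10, 3], [-27, -8]]  ->  [[2502, 743], [889, 264]]
... * rho(a^-1) = [[10, 3], [-27, -8]]  ->  [[4959, 1562], [1762, 555]]
... * rho(c) = [[1, 1], [-1, 0]]  ->  [[3397, 4959], [1207, 1762]]
... * rho(b^-1) = [[-5, 3], [-2, 1]]  ->  [[-26903, 15150], [-9559, 5383]]
... * rho(a^-1) = [[10, 3], [-27, -8]]  ->  [[-678080, -201909], [-240931, -71741]]
tr = -678080 + -71741 = -749821

-749821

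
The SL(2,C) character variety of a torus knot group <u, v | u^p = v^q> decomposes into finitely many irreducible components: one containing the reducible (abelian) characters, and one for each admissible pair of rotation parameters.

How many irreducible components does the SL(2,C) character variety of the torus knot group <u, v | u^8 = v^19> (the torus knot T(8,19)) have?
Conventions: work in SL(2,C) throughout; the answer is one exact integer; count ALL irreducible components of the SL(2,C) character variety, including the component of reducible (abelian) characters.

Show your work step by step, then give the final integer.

64

In the torus knot group T(8,19), u^8 = v^19 is central, so an irreducible representation sends it to +I or -I (Schur).
This locks tr(u) to 2*cos(pi*alpha/8), alpha in 1..7, and tr(v) to 2*cos(pi*beta/19), beta in 1..18, on each component of irreducible characters.
Consistency of u^8 = (-1)^alpha I with v^19 = (-1)^beta I forces alpha = beta (mod 2).
count pairs: odd alpha (4 choices) x odd beta (9), plus even alpha (3) x even beta (9): 4*9 + 3*9 = 63.
Total: 63 irreducible-character components + 1 reducible (abelian) component = 64.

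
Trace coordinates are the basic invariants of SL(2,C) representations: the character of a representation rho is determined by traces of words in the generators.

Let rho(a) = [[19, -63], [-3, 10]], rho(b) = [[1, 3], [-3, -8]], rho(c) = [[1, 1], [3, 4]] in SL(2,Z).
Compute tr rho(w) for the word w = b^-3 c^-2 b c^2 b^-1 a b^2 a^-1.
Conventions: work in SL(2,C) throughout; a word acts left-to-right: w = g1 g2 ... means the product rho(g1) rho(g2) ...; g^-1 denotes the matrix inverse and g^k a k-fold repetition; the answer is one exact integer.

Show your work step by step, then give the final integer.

61078357109

rho(b^-1) = [[-8, -3], [3, 1]]
... * rho(b^-1) = [[-8, -3], [3, 1]]  ->  [[55, 21], [-21, -8]]
... * rho(b^-1) = [[-8, -3], [3, 1]]  ->  [[-377, -144], [144, 55]]
... * rho(c^-1) = [[4, -1], [-3, 1]]  ->  [[-1076, 233], [411, -89]]
... * rho(c^-1) = [[4, -1], [-3, 1]]  ->  [[-5003, 1309], [1911, -500]]
... * rho(b) = [[1, 3], [-3, -8]]  ->  [[-8930, -25481], [3411, 9733]]
... * rho(c) = [[1, 1], [3, 4]]  ->  [[-85373, -110854], [32610, 42343]]
... * rho(c) = [[1, 1], [3, 4]]  ->  [[-417935, -528789], [159639, 201982]]
... * rho(b^-1) = [[-8, -3], [3, 1]]  ->  [[1757113, 725016], [-671166, -276935]]
... * rho(a) = [[19, -63], [-3, 10]]  ->  [[31210099, -103447959], [-11921349, 39514108]]
... * rho(b) = [[1, 3], [-3, -8]]  ->  [[341553976, 921213969], [-130463673, -351876911]]
... * rho(b) = [[1, 3], [-3, -8]]  ->  [[-2422087931, -6345049824], [925167060, 2423624269]]
... * rho(a^-1) = [[10, 63], [3, 19]]  ->  [[-43256028782, -273147486309], [16522543407, 104334385891]]
tr = -43256028782 + 104334385891 = 61078357109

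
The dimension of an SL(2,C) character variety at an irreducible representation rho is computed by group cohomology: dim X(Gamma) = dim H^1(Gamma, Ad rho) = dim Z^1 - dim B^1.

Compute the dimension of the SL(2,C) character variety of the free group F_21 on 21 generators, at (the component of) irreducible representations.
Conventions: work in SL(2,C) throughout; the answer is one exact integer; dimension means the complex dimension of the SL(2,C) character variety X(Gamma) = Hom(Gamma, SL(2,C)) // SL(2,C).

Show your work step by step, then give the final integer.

60

The free group F_21: 21 generators, no relators.
A cocycle picks one sl_2 vector per generator freely, giving dim Z^1 = 3*21 = 63.
Irreducibility makes the coboundary map sl_2 -> Z^1 injective (trivial centralizer), so dim B^1 = 3.
dim H^1 = 63 - 3 = 60, which is dim X.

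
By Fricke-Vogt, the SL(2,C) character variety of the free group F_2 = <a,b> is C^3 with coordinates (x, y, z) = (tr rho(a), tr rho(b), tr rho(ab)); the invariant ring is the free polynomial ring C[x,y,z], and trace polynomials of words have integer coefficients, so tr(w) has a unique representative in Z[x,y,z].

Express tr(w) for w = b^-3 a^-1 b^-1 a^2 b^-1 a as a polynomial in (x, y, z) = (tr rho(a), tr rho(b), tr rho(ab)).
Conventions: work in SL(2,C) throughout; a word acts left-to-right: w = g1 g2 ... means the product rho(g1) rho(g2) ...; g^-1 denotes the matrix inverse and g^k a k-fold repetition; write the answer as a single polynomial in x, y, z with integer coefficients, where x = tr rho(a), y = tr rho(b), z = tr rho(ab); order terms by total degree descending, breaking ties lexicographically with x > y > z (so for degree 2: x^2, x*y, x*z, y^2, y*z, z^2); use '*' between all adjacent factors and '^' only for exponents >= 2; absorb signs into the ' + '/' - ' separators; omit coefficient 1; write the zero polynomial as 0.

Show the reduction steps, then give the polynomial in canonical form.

and tr(a^2) = tr(a) tr(a) - tr(1) = x^2 - 2
next, tr(a^3) = tr(a) tr(a^2) - tr(a) = x^3 - 3*x
tr(b a^2) = tr(a) tr(b a) - tr(b) = x*z - y
tr(a^3 b) = tr(a) tr(b a^2) - tr(b a) = x^2*z - x*y - z
tr(b^-1 a^3) = tr(a^3) tr(b) - tr(a^3 b) = x^3*y - x^2*z - 2*x*y + z
next, tr(a^3 b^-2) = tr(b^-1 a^3) tr(b) - tr(b^-1 a^3 b) = x^3*y^2 - x^2*y*z - x^3 - 2*x*y^2 + y*z + 3*x
tr(b^-2 a^3 b^-1) = tr(a^3 b^-2) tr(b) - tr(a^3 b^-1) = x^3*y^3 - x^2*y^2*z - 2*x^3*y - 2*x*y^3 + x^2*z + y^2*z + 5*x*y - z
tr(a b^-4 a^2) = tr(b^-2 a^3 b^-1) tr(b) - tr(b^-2 a^3) = x^3*y^4 - x^2*y^3*z - 3*x^3*y^2 - 2*x*y^4 + 2*x^2*y*z + y^3*z + x^3 + 7*x*y^2 - 2*y*z - 3*x
and tr(b a b a) = tr(a b) tr(a b) - tr(1)   [split at repeated a] = z^2 - 2
tr(b a b) = tr(b) tr(a b) - tr(a) = y*z - x
tr(a^2 b a b) = tr(a) tr(b a b a) - tr(b a b) = x*z^2 - y*z - x
next, tr(a^2 b a b^-1) = tr(a^2 b a) tr(b) - tr(a^2 b a b) = x^2*y*z - x*y^2 - x*z^2 + x
and tr(a^2 b a b^-2) = tr(a^2 b a b^-1) tr(b) - tr(a^2 b a) = x^2*y^2*z - x*y^3 - x*y*z^2 - x^2*z + 2*x*y + z
tr(b^-2 a^2 b a b^-1) = tr(a^2 b a b^-2) tr(b) - tr(a^2 b a b^-1) = x^2*y^3*z - x*y^4 - x*y^2*z^2 - 2*x^2*y*z + 3*x*y^2 + x*z^2 + y*z - x
next, tr(a b^-4 a^2 b) = tr(b^-2 a^2 b a b^-1) tr(b) - tr(b^-2 a^2 b a) = x^2*y^4*z - x*y^5 - x*y^3*z^2 - 3*x^2*y^2*z + 4*x*y^3 + 2*x*y*z^2 + x^2*z + y^2*z - 3*x*y - z
tr(b^-1 a^2 b^-1 a b^-3) = tr(a b^-4 a^2) tr(b) - tr(a b^-4 a^2 b) = x^3*y^5 - 2*x^2*y^4*z - 3*x^3*y^3 - x*y^5 + x*y^3*z^2 + 5*x^2*y^2*z + y^4*z + x^3*y + 3*x*y^3 - 2*x*y*z^2 - x^2*z - 3*y^2*z + z
next, tr(a^4) = tr(a) tr(a^3) - tr(a^2) = x^4 - 4*x^2 + 2
next, tr(a^4 b) = tr(a) tr(b a^3) - tr(b a^2) = x^3*z - x^2*y - 2*x*z + y
next, tr(a^3 b^-1 a) = tr(a^4) tr(b) - tr(a^4 b) = x^4*y - x^3*z - 3*x^2*y + 2*x*z + y
tr(a b a^3 b) = tr(a) tr(b a b a^2) - tr(b a b a) = x^2*z^2 - x*y*z - x^2 - z^2 + 2
tr(a^3 b^-1 a b) = tr(a b a^3) tr(b) - tr(a b a^3 b) = x^3*y*z - x^2*y^2 - x^2*z^2 - x*y*z + x^2 + y^2 + z^2 - 2
tr(a^3 b^-1 a b^-1) = tr(a^3 b^-1 a) tr(b) - tr(a^3 b^-1 a b) = x^4*y^2 - 2*x^3*y*z - 2*x^2*y^2 + x^2*z^2 + 3*x*y*z - x^2 - z^2 + 2
and tr(b^-1 a^3 b^-1 a b^-1) = tr(a^3 b^-1 a b^-1) tr(b) - tr(a^3 b^-1 a) = x^4*y^3 - 2*x^3*y^2*z - x^4*y - 2*x^2*y^3 + x^2*y*z^2 + x^3*z + 3*x*y^2*z + 2*x^2*y - y*z^2 - 2*x*z + y
next, tr(a^2 b^-1 a b^-3 a) = tr(b^-1 a^3 b^-1 a b^-1) tr(b) - tr(b^-1 a^3 b^-1 a) = x^4*y^4 - 2*x^3*y^3*z - 2*x^4*y^2 - 2*x^2*y^4 + x^2*y^2*z^2 + 3*x^3*y*z + 3*x*y^3*z + 4*x^2*y^2 - x^2*z^2 - y^2*z^2 - 5*x*y*z + x^2 + y^2 + z^2 - 2
and tr(b a^2 b) = tr(b) tr(a^2 b) - tr(a^2) = x*y*z - x^2 - y^2 + 2
tr(a^2 b a^2 b) = tr(a) tr(b a^2 b a) - tr(b a^2 b) = x^2*z^2 - 2*x*y*z + y^2 - 2
and tr(a b a^2 b^-1 a) = tr(a^2 b a^2) tr(b) - tr(a^2 b a^2 b) = x^3*y*z - x^2*y^2 - x^2*z^2 + 2
tr(b a b a b a) = tr(b a b a) tr(b a) - tr(a b)   [split at repeated b] = z^3 - 3*z
next, tr(b a b a b) = tr(b) tr(a b a b) - tr(a b a) = y*z^2 - x*z - y
tr(a b a b a^2 b) = tr(a) tr(b a b a b a) - tr(b a b a b) = x*z^3 - y*z^2 - 2*x*z + y
tr(a b a^2 b^-1 a b) = tr(a b a b a^2) tr(b) - tr(a b a b a^2 b) = x^2*y*z^2 - x*y^2*z - x*z^3 - x^2*y + 2*x*z + y
tr(a b a^2 b^-1 a b^-1) = tr(a b a^2 b^-1 a) tr(b) - tr(a b a^2 b^-1 a b) = x^3*y^2*z - x^2*y^3 - 2*x^2*y*z^2 + x*y^2*z + x*z^3 + x^2*y - 2*x*z + y
next, tr(b^-1 a b a^2 b^-1 a b^-1) = tr(a b a^2 b^-1 a b^-1) tr(b) - tr(a b a^2 b^-1 a) = x^3*y^3*z - x^2*y^4 - 2*x^2*y^2*z^2 - x^3*y*z + x*y^3*z + x*y*z^3 + 2*x^2*y^2 + x^2*z^2 - 2*x*y*z + y^2 - 2
tr(a^2 b^-1 a b^-3 a b) = tr(b^-1 a b a^2 b^-1 a b^-1) tr(b) - tr(b^-1 a b a^2 b^-1 a) = x^3*y^4*z - x^2*y^5 - 2*x^2*y^3*z^2 - 2*x^3*y^2*z + x*y^4*z + x*y^2*z^3 + 3*x^2*y^3 + 3*x^2*y*z^2 - 3*x*y^2*z - x*z^3 - x^2*y + y^3 + 2*x*z - 3*y
next, tr(b^-1 a^2 b^-1 a b^-3 a) = tr(a^2 b^-1 a b^-3 a) tr(b) - tr(a^2 b^-1 a b^-3 a b) = x^4*y^5 - 3*x^3*y^4*z - 2*x^4*y^3 - x^2*y^5 + 3*x^2*y^3*z^2 + 5*x^3*y^2*z + 2*x*y^4*z - x*y^2*z^3 + x^2*y^3 - 4*x^2*y*z^2 - y^3*z^2 - 2*x*y^2*z + x*z^3 + 2*x^2*y + y*z^2 - 2*x*z + y
tr(b^-3 a^-1 b^-1 a^2 b^-1 a) = tr(b^-1 a^2 b^-1 a b^-3) tr(a) - tr(b^-1 a^2 b^-1 a b^-3 a) = x^3*y^4*z - x^4*y^3 - 2*x^2*y^3*z^2 - x*y^4*z + x*y^2*z^3 + x^4*y + 2*x^2*y^3 + 2*x^2*y*z^2 + y^3*z^2 - x^3*z - x*y^2*z - x*z^3 - 2*x^2*y - y*z^2 + 3*x*z - y

x^3*y^4*z - x^4*y^3 - 2*x^2*y^3*z^2 - x*y^4*z + x*y^2*z^3 + x^4*y + 2*x^2*y^3 + 2*x^2*y*z^2 + y^3*z^2 - x^3*z - x*y^2*z - x*z^3 - 2*x^2*y - y*z^2 + 3*x*z - y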